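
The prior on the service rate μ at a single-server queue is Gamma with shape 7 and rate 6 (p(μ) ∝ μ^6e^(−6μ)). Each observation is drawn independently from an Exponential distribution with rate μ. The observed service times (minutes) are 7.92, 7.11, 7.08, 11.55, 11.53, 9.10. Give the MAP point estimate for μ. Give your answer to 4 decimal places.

μ̂_MAP = 0.1990

The Exponential(rate=μ) likelihood is ∝ μ^n e^(−μΣtᵢ). Here n = 6 and Σtᵢ = 7.92 + 7.11 + 7.08 + 11.55 + 11.53 + 9.10 = 54.29.
Posterior ∝ μ^6e^(−6μ) · μ^6e^(−54.29μ) = μ^12e^(−60.29μ), i.e. Gamma(13, 60.29).
Mode = (a−1)/b = 12/60.29 ≈ 0.1990.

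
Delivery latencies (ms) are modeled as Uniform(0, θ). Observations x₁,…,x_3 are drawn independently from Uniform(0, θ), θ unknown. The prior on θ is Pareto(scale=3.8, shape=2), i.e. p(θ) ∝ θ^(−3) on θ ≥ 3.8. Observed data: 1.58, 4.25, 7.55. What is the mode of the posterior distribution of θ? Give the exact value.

The Uniform(0, θ) likelihood is θ^(−n) for θ ≥ max(xᵢ), zero otherwise. Here max(xᵢ) = 7.55.
Posterior ∝ θ^(−3) · θ^(−3) = θ^(−6) on θ ≥ max(3.8, 7.55) = 7.55.
This density is strictly decreasing in θ, so the posterior mode lies at the lower boundary of the support.

θ̂_MAP = 7.55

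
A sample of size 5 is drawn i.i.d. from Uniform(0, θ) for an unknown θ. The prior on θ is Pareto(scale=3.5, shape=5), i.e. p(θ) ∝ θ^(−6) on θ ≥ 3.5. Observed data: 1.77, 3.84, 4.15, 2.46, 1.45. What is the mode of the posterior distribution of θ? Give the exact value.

The Uniform(0, θ) likelihood is θ^(−n) for θ ≥ max(xᵢ), zero otherwise. Here max(xᵢ) = 4.15.
Posterior ∝ θ^(−6) · θ^(−5) = θ^(−11) on θ ≥ max(3.5, 4.15) = 4.15.
This density is strictly decreasing in θ, so the posterior mode lies at the lower boundary of the support.

θ̂_MAP = 4.15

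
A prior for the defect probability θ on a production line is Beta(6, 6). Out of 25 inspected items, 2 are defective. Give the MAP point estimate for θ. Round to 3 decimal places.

Prior: Beta(6, 6).
Data: 2 successes in 25 trials. The binomial likelihood contributes θ^2(1−θ)^23, so the posterior is Beta(6+2, 6+23) = Beta(8, 29).
For Beta(a, b) with a, b > 1 the mode is (a−1)/(a+b−2) = 7/35 ≈ 0.200.

θ̂_MAP = 0.200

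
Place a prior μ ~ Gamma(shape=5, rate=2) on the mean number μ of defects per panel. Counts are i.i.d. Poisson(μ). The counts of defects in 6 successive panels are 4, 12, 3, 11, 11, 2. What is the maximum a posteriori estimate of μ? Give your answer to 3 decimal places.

Σxᵢ = 4+12+3+11+11+2 = 43, with n = 6.
Posterior ∝ μ^4e^(−2μ) · μ^43e^(−6μ) = μ^47e^(−8μ), i.e. Gamma(shape=48, rate=8).
The mode of a Gamma(a, b) with a ≥ 1 (shape–rate) is (a−1)/b = 47/8 ≈ 5.875.

μ̂_MAP = 5.875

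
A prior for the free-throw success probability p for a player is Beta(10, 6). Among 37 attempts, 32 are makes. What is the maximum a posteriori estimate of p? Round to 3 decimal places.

p̂_MAP = 0.804

Prior: Beta(10, 6).
Data: 32 successes in 37 trials. The binomial likelihood contributes p^32(1−p)^5, so the posterior is Beta(10+32, 6+5) = Beta(42, 11).
For Beta(a, b) with a, b > 1 the mode is (a−1)/(a+b−2) = 41/51 ≈ 0.804.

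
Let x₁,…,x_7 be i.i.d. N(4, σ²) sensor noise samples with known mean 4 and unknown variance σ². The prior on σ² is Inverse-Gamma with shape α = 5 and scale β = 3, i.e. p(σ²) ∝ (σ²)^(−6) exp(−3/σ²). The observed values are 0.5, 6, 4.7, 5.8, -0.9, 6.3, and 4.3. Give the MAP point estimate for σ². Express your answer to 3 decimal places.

σ̂²_MAP = 2.914

Sum of squared deviations about the known mean: SS = (0.5−4)² + (6−4)² + (4.7−4)² + (5.8−4)² + (-0.9−4)² + (6.3−4)² + (4.3−4)² = 49.37.
The Normal likelihood contributes (σ²)^(−n/2) exp(−SS/(2σ²)), so the posterior is Inverse-Gamma(α + n/2, β + SS/2) = Inverse-Gamma(8.5, 27.685).
The mode of Inverse-Gamma(a, b) is b/(a+1) = 27.685/9.5 ≈ 2.914.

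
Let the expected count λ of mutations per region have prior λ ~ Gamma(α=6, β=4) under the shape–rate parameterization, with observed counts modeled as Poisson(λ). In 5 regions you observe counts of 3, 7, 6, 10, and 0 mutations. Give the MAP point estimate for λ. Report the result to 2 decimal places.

λ̂_MAP = 3.44

Σxᵢ = 3+7+6+10+0 = 26, with n = 5.
Posterior ∝ λ^5e^(−4λ) · λ^26e^(−5λ) = λ^31e^(−9λ), i.e. Gamma(shape=32, rate=9).
The mode of a Gamma(a, b) with a ≥ 1 (shape–rate) is (a−1)/b = 31/9 ≈ 3.44.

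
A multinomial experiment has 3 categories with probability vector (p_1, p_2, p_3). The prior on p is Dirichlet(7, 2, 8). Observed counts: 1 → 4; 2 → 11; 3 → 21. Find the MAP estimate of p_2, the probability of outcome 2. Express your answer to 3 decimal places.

MAP estimate: 0.240

The posterior is Dirichlet(αᵢ + nᵢ) = Dirichlet(11, 13, 29).
For a Dirichlet(a₁,…,a_K) with all aᵢ > 1, the mode has j-th component (aⱼ − 1)/(Σaᵢ − K).
Here Σaᵢ = 53 and K = 3, so p_2 = (13 − 1)/(53 − 3) = 12/50 ≈ 0.240.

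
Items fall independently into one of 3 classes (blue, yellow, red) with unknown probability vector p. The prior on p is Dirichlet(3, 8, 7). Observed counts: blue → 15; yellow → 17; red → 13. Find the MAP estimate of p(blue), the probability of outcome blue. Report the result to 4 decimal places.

MAP estimate of p(blue) = 0.2833

The posterior is Dirichlet(αᵢ + nᵢ) = Dirichlet(18, 25, 20).
For a Dirichlet(a₁,…,a_K) with all aᵢ > 1, the mode has j-th component (aⱼ − 1)/(Σaᵢ − K).
Here Σaᵢ = 63 and K = 3, so p(blue) = (18 − 1)/(63 − 3) = 17/60 ≈ 0.2833.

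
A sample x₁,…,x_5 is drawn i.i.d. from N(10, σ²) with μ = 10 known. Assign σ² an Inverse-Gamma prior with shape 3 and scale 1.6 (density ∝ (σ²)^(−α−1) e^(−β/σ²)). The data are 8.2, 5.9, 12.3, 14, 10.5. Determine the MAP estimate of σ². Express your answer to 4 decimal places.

Sum of squared deviations about the known mean: SS = (8.2−10)² + (5.9−10)² + (12.3−10)² + (14−10)² + (10.5−10)² = 41.59.
The Normal likelihood contributes (σ²)^(−n/2) exp(−SS/(2σ²)), so the posterior is Inverse-Gamma(α + n/2, β + SS/2) = Inverse-Gamma(5.5, 22.395).
The mode of Inverse-Gamma(a, b) is b/(a+1) = 22.395/6.5 ≈ 3.4454.

σ̂²_MAP = 3.4454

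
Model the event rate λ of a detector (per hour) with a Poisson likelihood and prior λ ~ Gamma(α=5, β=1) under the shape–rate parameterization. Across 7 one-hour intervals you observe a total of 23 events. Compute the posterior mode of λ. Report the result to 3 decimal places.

λ̂_MAP = 3.375

Σxᵢ = 23, n = 7.
Posterior ∝ λ^4e^(−1λ) · λ^23e^(−7λ) = λ^27e^(−8λ), i.e. Gamma(shape=28, rate=8).
The mode of a Gamma(a, b) with a ≥ 1 (shape–rate) is (a−1)/b = 27/8 ≈ 3.375.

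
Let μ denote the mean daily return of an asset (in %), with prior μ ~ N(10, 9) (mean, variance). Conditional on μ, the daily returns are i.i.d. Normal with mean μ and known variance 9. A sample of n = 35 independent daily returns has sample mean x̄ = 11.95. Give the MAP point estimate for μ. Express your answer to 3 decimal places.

μ̂_MAP = 11.896

n = 35, x̄ = 11.95.
For a Normal prior and Normal likelihood with known variance, the posterior is Normal; its mode equals its mean, the precision-weighted average.
Prior precision 1/σ₀² = 1/9; data precision n/σ² = 35/9.
μ̂ = ((1/9)·10 + (35/9)·11.95) / (1/9 + 35/9) = (571/12)/4 = 571/48 ≈ 11.896.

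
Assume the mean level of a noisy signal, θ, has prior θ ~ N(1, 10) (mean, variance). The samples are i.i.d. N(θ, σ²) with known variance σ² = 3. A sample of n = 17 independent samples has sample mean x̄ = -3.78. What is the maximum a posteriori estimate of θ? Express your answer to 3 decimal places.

θ̂_MAP = -3.697

n = 17, x̄ = -3.78.
For a Normal prior and Normal likelihood with known variance, the posterior is Normal; its mode equals its mean, the precision-weighted average.
Prior precision 1/σ₀² = 1/10 = 0.1; data precision n/σ² = 17/3.
θ̂ = (0.1·1 + (17/3)·(-3.78)) / (0.1 + 17/3) = (-21.32)/(173/30) = -3198/865 ≈ -3.697.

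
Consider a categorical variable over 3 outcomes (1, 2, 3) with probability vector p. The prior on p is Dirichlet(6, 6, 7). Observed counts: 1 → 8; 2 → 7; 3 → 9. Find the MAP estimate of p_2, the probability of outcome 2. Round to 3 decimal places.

The posterior is Dirichlet(αᵢ + nᵢ) = Dirichlet(14, 13, 16).
For a Dirichlet(a₁,…,a_K) with all aᵢ > 1, the mode has j-th component (aⱼ − 1)/(Σaᵢ − K).
Here Σaᵢ = 43 and K = 3, so p_2 = (13 − 1)/(43 − 3) = 12/40 ≈ 0.300.

MAP estimate: 0.300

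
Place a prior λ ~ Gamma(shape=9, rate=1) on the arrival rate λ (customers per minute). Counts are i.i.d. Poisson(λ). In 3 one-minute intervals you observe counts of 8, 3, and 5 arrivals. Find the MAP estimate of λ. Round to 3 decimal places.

λ̂_MAP = 6.000

Σxᵢ = 8+3+5 = 16, with n = 3.
Posterior ∝ λ^8e^(−1λ) · λ^16e^(−3λ) = λ^24e^(−4λ), i.e. Gamma(shape=25, rate=4).
The mode of a Gamma(a, b) with a ≥ 1 (shape–rate) is (a−1)/b = 24/4 ≈ 6.000.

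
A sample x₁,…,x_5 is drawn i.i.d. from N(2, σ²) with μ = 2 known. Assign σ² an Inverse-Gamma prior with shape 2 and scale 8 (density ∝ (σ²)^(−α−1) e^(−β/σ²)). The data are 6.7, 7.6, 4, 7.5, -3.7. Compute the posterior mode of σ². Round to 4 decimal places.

Sum of squared deviations about the known mean: SS = (6.7−2)² + (7.6−2)² + (4−2)² + (7.5−2)² + (-3.7−2)² = 120.19.
The Normal likelihood contributes (σ²)^(−n/2) exp(−SS/(2σ²)), so the posterior is Inverse-Gamma(α + n/2, β + SS/2) = Inverse-Gamma(4.5, 68.095).
The mode of Inverse-Gamma(a, b) is b/(a+1) = 68.095/5.5 ≈ 12.3809.

σ̂²_MAP = 12.3809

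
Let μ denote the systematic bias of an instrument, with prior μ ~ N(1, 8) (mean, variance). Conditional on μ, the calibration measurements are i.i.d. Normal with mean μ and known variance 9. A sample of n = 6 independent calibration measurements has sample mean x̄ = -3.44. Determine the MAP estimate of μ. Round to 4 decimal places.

n = 6, x̄ = -3.44.
For a Normal prior and Normal likelihood with known variance, the posterior is Normal; its mode equals its mean, the precision-weighted average.
Prior precision 1/σ₀² = 1/8 = 0.125; data precision n/σ² = 6/9 = 2/3.
μ̂ = (0.125·1 + (2/3)·(-3.44)) / (0.125 + 2/3) = (-1301/600)/(19/24) = -1301/475 ≈ -2.7389.

μ̂_MAP = -2.7389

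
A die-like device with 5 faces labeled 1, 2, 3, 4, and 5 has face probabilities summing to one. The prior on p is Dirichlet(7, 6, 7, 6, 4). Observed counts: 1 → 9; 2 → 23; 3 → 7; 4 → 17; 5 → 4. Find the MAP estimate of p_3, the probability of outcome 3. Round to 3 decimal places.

MAP estimate: 0.153

The posterior is Dirichlet(αᵢ + nᵢ) = Dirichlet(16, 29, 14, 23, 8).
For a Dirichlet(a₁,…,a_K) with all aᵢ > 1, the mode has j-th component (aⱼ − 1)/(Σaᵢ − K).
Here Σaᵢ = 90 and K = 5, so p_3 = (14 − 1)/(90 − 5) = 13/85 ≈ 0.153.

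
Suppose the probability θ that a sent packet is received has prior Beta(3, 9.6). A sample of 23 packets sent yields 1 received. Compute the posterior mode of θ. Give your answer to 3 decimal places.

θ̂_MAP = 0.089

Prior: Beta(3, 9.6).
Data: 1 success in 23 trials. The binomial likelihood contributes θ(1−θ)^22, so the posterior is Beta(3+1, 9.6+22) = Beta(4, 31.6).
For Beta(a, b) with a, b > 1 the mode is (a−1)/(a+b−2) = 3/33.6 ≈ 0.089.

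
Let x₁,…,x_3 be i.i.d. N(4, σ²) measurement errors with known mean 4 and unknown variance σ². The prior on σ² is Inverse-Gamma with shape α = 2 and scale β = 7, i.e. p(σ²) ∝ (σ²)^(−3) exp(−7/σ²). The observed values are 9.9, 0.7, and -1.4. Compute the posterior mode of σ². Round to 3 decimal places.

Sum of squared deviations about the known mean: SS = (9.9−4)² + (0.7−4)² + (-1.4−4)² = 74.86.
The Normal likelihood contributes (σ²)^(−n/2) exp(−SS/(2σ²)), so the posterior is Inverse-Gamma(α + n/2, β + SS/2) = Inverse-Gamma(3.5, 44.43).
The mode of Inverse-Gamma(a, b) is b/(a+1) = 44.43/4.5 ≈ 9.873.

σ̂²_MAP = 9.873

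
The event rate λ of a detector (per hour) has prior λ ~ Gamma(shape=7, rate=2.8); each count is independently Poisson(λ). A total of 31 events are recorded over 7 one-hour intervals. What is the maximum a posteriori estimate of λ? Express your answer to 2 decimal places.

Σxᵢ = 31, n = 7.
Posterior ∝ λ^6e^(−2.8λ) · λ^31e^(−7λ) = λ^37e^(−9.8λ), i.e. Gamma(shape=38, rate=9.8).
The mode of a Gamma(a, b) with a ≥ 1 (shape–rate) is (a−1)/b = 37/9.8 ≈ 3.78.

λ̂_MAP = 3.78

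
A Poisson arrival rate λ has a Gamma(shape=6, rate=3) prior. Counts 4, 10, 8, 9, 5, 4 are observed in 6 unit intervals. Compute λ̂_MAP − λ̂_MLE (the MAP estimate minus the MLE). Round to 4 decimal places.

MAP − MLE = -1.6667

Σxᵢ = 40. Posterior is Gamma(46, 9); MAP = (46−1)/9 = 45/9 ≈ 5.00000.
MLE = x̄ = 40/6 ≈ 6.66667.
Difference = 45/9 − 40/6 = -5/3 ≈ -1.6667.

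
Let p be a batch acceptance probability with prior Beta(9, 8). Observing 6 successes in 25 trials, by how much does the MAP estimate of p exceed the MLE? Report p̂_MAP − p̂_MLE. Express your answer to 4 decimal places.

MAP − MLE = 0.1100

Posterior is Beta(15, 27); MAP = (15−1)/(42−2) = 14/40 ≈ 0.35000.
MLE ignores the prior: p̂_MLE = k/n = 6/25 ≈ 0.24000.
Difference = 14/40 − 6/25 = 11/100 ≈ 0.1100.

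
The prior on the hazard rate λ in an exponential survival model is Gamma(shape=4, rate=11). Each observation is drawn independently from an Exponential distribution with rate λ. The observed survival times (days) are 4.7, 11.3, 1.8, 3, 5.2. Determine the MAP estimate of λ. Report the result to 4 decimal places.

λ̂_MAP = 0.2162

The Exponential(rate=λ) likelihood is ∝ λ^n e^(−λΣtᵢ). Here n = 5 and Σtᵢ = 4.7 + 11.3 + 1.8 + 3 + 5.2 = 26.
Posterior ∝ λ^3e^(−11λ) · λ^5e^(−26λ) = λ^8e^(−37λ), i.e. Gamma(9, 37).
Mode = (a−1)/b = 8/37 ≈ 0.2162.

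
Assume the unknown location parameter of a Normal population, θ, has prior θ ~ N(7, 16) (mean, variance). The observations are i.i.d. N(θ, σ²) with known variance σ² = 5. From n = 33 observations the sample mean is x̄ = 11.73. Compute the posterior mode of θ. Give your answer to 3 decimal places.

n = 33, x̄ = 11.73.
For a Normal prior and Normal likelihood with known variance, the posterior is Normal; its mode equals its mean, the precision-weighted average.
Prior precision 1/σ₀² = 1/16 = 0.0625; data precision n/σ² = 33/5 = 6.6.
θ̂ = (0.0625·7 + 6.6·11.73) / (0.0625 + 6.6) = 77.8555/6.6625 = 155711/13325 ≈ 11.686.

θ̂_MAP = 11.686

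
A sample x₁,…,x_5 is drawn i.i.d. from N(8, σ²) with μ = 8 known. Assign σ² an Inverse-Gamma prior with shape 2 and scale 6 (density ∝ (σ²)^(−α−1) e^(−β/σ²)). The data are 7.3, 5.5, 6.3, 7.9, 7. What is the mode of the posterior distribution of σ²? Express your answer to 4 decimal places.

Sum of squared deviations about the known mean: SS = (7.3−8)² + (5.5−8)² + (6.3−8)² + (7.9−8)² + (7−8)² = 10.64.
The Normal likelihood contributes (σ²)^(−n/2) exp(−SS/(2σ²)), so the posterior is Inverse-Gamma(α + n/2, β + SS/2) = Inverse-Gamma(4.5, 11.32).
The mode of Inverse-Gamma(a, b) is b/(a+1) = 11.32/5.5 ≈ 2.0582.

σ̂²_MAP = 2.0582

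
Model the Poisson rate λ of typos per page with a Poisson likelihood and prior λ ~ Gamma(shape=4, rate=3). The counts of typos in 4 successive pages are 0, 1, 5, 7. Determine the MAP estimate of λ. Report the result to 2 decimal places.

Σxᵢ = 0+1+5+7 = 13, with n = 4.
Posterior ∝ λ^3e^(−3λ) · λ^13e^(−4λ) = λ^16e^(−7λ), i.e. Gamma(shape=17, rate=7).
The mode of a Gamma(a, b) with a ≥ 1 (shape–rate) is (a−1)/b = 16/7 ≈ 2.29.

λ̂_MAP = 2.29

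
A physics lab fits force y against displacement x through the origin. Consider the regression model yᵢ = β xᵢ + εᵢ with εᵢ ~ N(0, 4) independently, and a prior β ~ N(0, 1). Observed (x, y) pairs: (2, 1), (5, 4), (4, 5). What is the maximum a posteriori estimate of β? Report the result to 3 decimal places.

β̂_MAP = 0.857

log p(β | y) = −Σ(yᵢ − βxᵢ)²/(2·4) − β²/(2·1) + const.
Setting the derivative to zero: Σxᵢ(yᵢ − βxᵢ)/4 − β/1 = 0, so β = Σxᵢyᵢ / (Σxᵢ² + σ²/τ²).
Σxᵢyᵢ = 2·1 + 5·4 + 4·5 = 42; Σxᵢ² = 45; σ²/τ² = 4.
β̂_MAP = 42 / (45 + 4) = 42/49 ≈ 0.857.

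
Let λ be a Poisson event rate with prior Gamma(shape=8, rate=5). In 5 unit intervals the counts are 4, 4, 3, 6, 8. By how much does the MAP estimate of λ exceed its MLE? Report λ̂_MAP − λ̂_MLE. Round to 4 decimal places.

MAP − MLE = -1.8000

Σxᵢ = 25. Posterior is Gamma(33, 10); MAP = (33−1)/10 = 32/10 ≈ 3.20000.
MLE = x̄ = 25/5 ≈ 5.00000.
Difference = 32/10 − 25/5 = -9/5 ≈ -1.8000.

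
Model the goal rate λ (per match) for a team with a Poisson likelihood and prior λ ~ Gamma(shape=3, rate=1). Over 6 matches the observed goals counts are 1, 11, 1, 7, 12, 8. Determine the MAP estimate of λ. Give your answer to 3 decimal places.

Σxᵢ = 1+11+1+7+12+8 = 40, with n = 6.
Posterior ∝ λ^2e^(−1λ) · λ^40e^(−6λ) = λ^42e^(−7λ), i.e. Gamma(shape=43, rate=7).
The mode of a Gamma(a, b) with a ≥ 1 (shape–rate) is (a−1)/b = 42/7 ≈ 6.000.

λ̂_MAP = 6.000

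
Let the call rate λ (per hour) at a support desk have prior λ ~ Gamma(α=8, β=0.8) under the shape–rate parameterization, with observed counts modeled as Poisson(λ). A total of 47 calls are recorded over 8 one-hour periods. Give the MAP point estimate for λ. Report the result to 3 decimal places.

λ̂_MAP = 6.136

Σxᵢ = 47, n = 8.
Posterior ∝ λ^7e^(−0.8λ) · λ^47e^(−8λ) = λ^54e^(−8.8λ), i.e. Gamma(shape=55, rate=8.8).
The mode of a Gamma(a, b) with a ≥ 1 (shape–rate) is (a−1)/b = 54/8.8 ≈ 6.136.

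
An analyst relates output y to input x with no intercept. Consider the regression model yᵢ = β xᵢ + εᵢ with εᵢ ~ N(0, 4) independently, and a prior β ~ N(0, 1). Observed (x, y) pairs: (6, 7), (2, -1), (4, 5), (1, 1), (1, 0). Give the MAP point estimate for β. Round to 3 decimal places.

log p(β | y) = −Σ(yᵢ − βxᵢ)²/(2·4) − β²/(2·1) + const.
Setting the derivative to zero: Σxᵢ(yᵢ − βxᵢ)/4 − β/1 = 0, so β = Σxᵢyᵢ / (Σxᵢ² + σ²/τ²).
Σxᵢyᵢ = 6·7 + 2·(-1) + 4·5 + 1·1 + 1·0 = 61; Σxᵢ² = 58; σ²/τ² = 4.
β̂_MAP = 61 / (58 + 4) = 61/62 ≈ 0.984.

β̂_MAP = 0.984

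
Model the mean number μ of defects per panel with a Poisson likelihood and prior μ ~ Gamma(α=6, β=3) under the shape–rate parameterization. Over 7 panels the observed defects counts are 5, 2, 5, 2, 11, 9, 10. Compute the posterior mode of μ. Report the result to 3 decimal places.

μ̂_MAP = 4.900

Σxᵢ = 5+2+5+2+11+9+10 = 44, with n = 7.
Posterior ∝ μ^5e^(−3μ) · μ^44e^(−7μ) = μ^49e^(−10μ), i.e. Gamma(shape=50, rate=10).
The mode of a Gamma(a, b) with a ≥ 1 (shape–rate) is (a−1)/b = 49/10 ≈ 4.900.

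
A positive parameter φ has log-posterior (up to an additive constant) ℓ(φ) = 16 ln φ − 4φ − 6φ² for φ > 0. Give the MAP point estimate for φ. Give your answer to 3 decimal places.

ℓ'(φ) = 16/φ − 4 − 12φ. Setting this to zero and multiplying by φ: 12φ² + 4φ − 16 = 0.
φ = (−4 + √(4² + 4·12·16)) / (2·12) = (−4 + √784) / 24 = (−4 + 28)/24 = 1.
ℓ''(φ) = −16/φ² − 12 < 0, confirming a maximum.

φ̂_MAP = 1.000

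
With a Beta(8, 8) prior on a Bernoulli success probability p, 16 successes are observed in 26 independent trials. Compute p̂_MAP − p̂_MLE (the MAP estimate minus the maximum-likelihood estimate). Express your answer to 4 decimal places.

Posterior is Beta(24, 18); MAP = (24−1)/(42−2) = 23/40 ≈ 0.57500.
MLE ignores the prior: p̂_MLE = k/n = 16/26 ≈ 0.61538.
Difference = 23/40 − 16/26 = -21/520 ≈ -0.0404.

MAP − MLE = -0.0404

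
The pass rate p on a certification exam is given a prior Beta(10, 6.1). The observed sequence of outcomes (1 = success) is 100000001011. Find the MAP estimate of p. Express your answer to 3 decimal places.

Prior: Beta(10, 6.1).
Data: 4 successes in 12 trials (from the sequence). The binomial likelihood contributes p^4(1−p)^8, so the posterior is Beta(10+4, 6.1+8) = Beta(14, 14.1).
For Beta(a, b) with a, b > 1 the mode is (a−1)/(a+b−2) = 13/26.1 ≈ 0.498.

p̂_MAP = 0.498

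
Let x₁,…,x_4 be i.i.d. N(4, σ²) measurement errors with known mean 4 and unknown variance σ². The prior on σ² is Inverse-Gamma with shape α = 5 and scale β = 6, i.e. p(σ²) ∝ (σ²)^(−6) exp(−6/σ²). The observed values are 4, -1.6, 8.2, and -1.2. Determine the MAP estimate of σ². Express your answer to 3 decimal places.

Sum of squared deviations about the known mean: SS = (4−4)² + (-1.6−4)² + (8.2−4)² + (-1.2−4)² = 76.04.
The Normal likelihood contributes (σ²)^(−n/2) exp(−SS/(2σ²)), so the posterior is Inverse-Gamma(α + n/2, β + SS/2) = Inverse-Gamma(7, 44.02).
The mode of Inverse-Gamma(a, b) is b/(a+1) = 44.02/8 ≈ 5.503.

σ̂²_MAP = 5.503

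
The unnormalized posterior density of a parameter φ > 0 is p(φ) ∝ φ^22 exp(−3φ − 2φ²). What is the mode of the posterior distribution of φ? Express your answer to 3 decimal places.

ℓ'(φ) = 22/φ − 3 − 4φ. Setting this to zero and multiplying by φ: 4φ² + 3φ − 22 = 0.
φ = (−3 + √(3² + 4·4·22)) / (2·4) = (−3 + √361) / 8 = (−3 + 19)/8 = 2.
ℓ''(φ) = −22/φ² − 4 < 0, confirming a maximum.

φ̂_MAP = 2.000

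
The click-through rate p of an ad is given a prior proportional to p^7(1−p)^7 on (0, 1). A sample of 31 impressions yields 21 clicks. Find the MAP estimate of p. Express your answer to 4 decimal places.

p̂_MAP = 0.6222

The prior density ∝ p^7(1−p)^7 is the kernel of Beta(8, 8).
Data: 21 successes in 31 trials. The binomial likelihood contributes p^21(1−p)^10, so the posterior is Beta(8+21, 8+10) = Beta(29, 18).
For Beta(a, b) with a, b > 1 the mode is (a−1)/(a+b−2) = 28/45 ≈ 0.6222.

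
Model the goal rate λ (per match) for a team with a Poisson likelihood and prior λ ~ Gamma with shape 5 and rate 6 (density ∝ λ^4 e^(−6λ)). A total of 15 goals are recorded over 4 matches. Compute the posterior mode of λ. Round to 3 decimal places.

λ̂_MAP = 1.900

Σxᵢ = 15, n = 4.
Posterior ∝ λ^4e^(−6λ) · λ^15e^(−4λ) = λ^19e^(−10λ), i.e. Gamma(shape=20, rate=10).
The mode of a Gamma(a, b) with a ≥ 1 (shape–rate) is (a−1)/b = 19/10 ≈ 1.900.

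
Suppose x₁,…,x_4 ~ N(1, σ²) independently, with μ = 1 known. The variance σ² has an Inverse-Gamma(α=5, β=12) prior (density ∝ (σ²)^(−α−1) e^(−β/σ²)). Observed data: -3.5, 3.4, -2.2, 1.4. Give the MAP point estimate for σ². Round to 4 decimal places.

Sum of squared deviations about the known mean: SS = (-3.5−1)² + (3.4−1)² + (-2.2−1)² + (1.4−1)² = 36.41.
The Normal likelihood contributes (σ²)^(−n/2) exp(−SS/(2σ²)), so the posterior is Inverse-Gamma(α + n/2, β + SS/2) = Inverse-Gamma(7, 30.205).
The mode of Inverse-Gamma(a, b) is b/(a+1) = 30.205/8 ≈ 3.7756.

σ̂²_MAP = 3.7756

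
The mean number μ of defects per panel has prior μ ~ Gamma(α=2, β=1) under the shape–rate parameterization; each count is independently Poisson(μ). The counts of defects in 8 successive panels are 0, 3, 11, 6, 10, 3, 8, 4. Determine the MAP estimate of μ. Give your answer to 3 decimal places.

Σxᵢ = 0+3+11+6+10+3+8+4 = 45, with n = 8.
Posterior ∝ μe^(−1μ) · μ^45e^(−8μ) = μ^46e^(−9μ), i.e. Gamma(shape=47, rate=9).
The mode of a Gamma(a, b) with a ≥ 1 (shape–rate) is (a−1)/b = 46/9 ≈ 5.111.

μ̂_MAP = 5.111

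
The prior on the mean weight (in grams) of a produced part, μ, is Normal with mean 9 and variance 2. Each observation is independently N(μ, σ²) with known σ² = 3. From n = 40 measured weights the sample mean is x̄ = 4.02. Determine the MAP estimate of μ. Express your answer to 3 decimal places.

n = 40, x̄ = 4.02.
For a Normal prior and Normal likelihood with known variance, the posterior is Normal; its mode equals its mean, the precision-weighted average.
Prior precision 1/σ₀² = 1/2 = 0.5; data precision n/σ² = 40/3.
μ̂ = (0.5·9 + (40/3)·4.02) / (0.5 + 40/3) = 58.1/(83/6) = 4.200.

μ̂_MAP = 4.200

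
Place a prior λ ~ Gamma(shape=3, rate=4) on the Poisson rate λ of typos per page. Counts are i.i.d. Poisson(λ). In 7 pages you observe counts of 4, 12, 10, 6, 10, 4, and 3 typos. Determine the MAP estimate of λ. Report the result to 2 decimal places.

λ̂_MAP = 4.64

Σxᵢ = 4+12+10+6+10+4+3 = 49, with n = 7.
Posterior ∝ λ^2e^(−4λ) · λ^49e^(−7λ) = λ^51e^(−11λ), i.e. Gamma(shape=52, rate=11).
The mode of a Gamma(a, b) with a ≥ 1 (shape–rate) is (a−1)/b = 51/11 ≈ 4.64.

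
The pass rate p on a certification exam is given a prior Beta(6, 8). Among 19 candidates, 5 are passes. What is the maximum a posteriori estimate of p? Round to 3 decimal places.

Prior: Beta(6, 8).
Data: 5 successes in 19 trials. The binomial likelihood contributes p^5(1−p)^14, so the posterior is Beta(6+5, 8+14) = Beta(11, 22).
For Beta(a, b) with a, b > 1 the mode is (a−1)/(a+b−2) = 10/31 ≈ 0.323.

p̂_MAP = 0.323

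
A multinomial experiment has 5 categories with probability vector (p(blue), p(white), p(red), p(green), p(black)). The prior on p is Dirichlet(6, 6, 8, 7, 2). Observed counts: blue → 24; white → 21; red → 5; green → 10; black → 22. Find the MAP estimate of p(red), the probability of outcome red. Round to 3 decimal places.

MAP estimate of p(red) = 0.113

The posterior is Dirichlet(αᵢ + nᵢ) = Dirichlet(30, 27, 13, 17, 24).
For a Dirichlet(a₁,…,a_K) with all aᵢ > 1, the mode has j-th component (aⱼ − 1)/(Σaᵢ − K).
Here Σaᵢ = 111 and K = 5, so p(red) = (13 − 1)/(111 − 5) = 12/106 ≈ 0.113.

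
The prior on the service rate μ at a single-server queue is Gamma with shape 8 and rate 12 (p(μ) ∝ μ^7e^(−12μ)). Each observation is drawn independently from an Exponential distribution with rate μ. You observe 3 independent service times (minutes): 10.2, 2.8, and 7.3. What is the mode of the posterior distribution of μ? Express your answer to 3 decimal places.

The Exponential(rate=μ) likelihood is ∝ μ^n e^(−μΣtᵢ). Here n = 3 and Σtᵢ = 10.2 + 2.8 + 7.3 = 20.3.
Posterior ∝ μ^7e^(−12μ) · μ^3e^(−20.3μ) = μ^10e^(−32.3μ), i.e. Gamma(11, 32.3).
Mode = (a−1)/b = 10/32.3 ≈ 0.310.

μ̂_MAP = 0.310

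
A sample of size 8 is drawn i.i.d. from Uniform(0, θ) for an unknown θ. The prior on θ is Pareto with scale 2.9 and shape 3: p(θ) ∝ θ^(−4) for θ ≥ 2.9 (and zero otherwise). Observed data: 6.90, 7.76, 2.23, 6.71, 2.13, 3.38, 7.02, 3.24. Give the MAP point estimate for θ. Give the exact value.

θ̂_MAP = 7.76

The Uniform(0, θ) likelihood is θ^(−n) for θ ≥ max(xᵢ), zero otherwise. Here max(xᵢ) = 7.76.
Posterior ∝ θ^(−4) · θ^(−8) = θ^(−12) on θ ≥ max(2.9, 7.76) = 7.76.
This density is strictly decreasing in θ, so the posterior mode lies at the lower boundary of the support.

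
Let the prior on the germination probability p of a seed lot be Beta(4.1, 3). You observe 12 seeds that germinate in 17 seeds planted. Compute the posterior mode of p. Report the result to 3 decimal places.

Prior: Beta(4.1, 3).
Data: 12 successes in 17 trials. The binomial likelihood contributes p^12(1−p)^5, so the posterior is Beta(4.1+12, 3+5) = Beta(16.1, 8).
For Beta(a, b) with a, b > 1 the mode is (a−1)/(a+b−2) = 15.1/22.1 ≈ 0.683.

p̂_MAP = 0.683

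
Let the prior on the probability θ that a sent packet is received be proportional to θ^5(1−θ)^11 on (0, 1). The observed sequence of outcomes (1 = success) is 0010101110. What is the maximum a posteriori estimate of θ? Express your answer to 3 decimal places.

θ̂_MAP = 0.385

The prior density ∝ θ^5(1−θ)^11 is the kernel of Beta(6, 12).
Data: 5 successes in 10 trials (from the sequence). The binomial likelihood contributes θ^5(1−θ)^5, so the posterior is Beta(6+5, 12+5) = Beta(11, 17).
For Beta(a, b) with a, b > 1 the mode is (a−1)/(a+b−2) = 10/26 ≈ 0.385.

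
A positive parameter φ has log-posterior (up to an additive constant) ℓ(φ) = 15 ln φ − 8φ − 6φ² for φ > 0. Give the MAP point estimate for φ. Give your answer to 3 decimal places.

ℓ'(φ) = 15/φ − 8 − 12φ. Setting this to zero and multiplying by φ: 12φ² + 8φ − 15 = 0.
φ = (−8 + √(8² + 4·12·15)) / (2·12) = (−8 + √784) / 24 = (−8 + 28)/24 = 5/6.
ℓ''(φ) = −15/φ² − 12 < 0, confirming a maximum.

φ̂_MAP = 0.833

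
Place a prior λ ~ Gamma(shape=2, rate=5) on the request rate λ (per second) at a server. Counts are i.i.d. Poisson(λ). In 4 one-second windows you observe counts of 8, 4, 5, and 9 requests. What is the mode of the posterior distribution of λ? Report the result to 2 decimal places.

Σxᵢ = 8+4+5+9 = 26, with n = 4.
Posterior ∝ λe^(−5λ) · λ^26e^(−4λ) = λ^27e^(−9λ), i.e. Gamma(shape=28, rate=9).
The mode of a Gamma(a, b) with a ≥ 1 (shape–rate) is (a−1)/b = 27/9 ≈ 3.00.

λ̂_MAP = 3.00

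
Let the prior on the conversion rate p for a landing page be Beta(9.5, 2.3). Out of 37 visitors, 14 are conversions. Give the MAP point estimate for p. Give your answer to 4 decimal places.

p̂_MAP = 0.4808

Prior: Beta(9.5, 2.3).
Data: 14 successes in 37 trials. The binomial likelihood contributes p^14(1−p)^23, so the posterior is Beta(9.5+14, 2.3+23) = Beta(23.5, 25.3).
For Beta(a, b) with a, b > 1 the mode is (a−1)/(a+b−2) = 22.5/46.8 ≈ 0.4808.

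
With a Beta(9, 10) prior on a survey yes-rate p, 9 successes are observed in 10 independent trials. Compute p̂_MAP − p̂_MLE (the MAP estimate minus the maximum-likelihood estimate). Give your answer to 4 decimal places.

Posterior is Beta(18, 11); MAP = (18−1)/(29−2) = 17/27 ≈ 0.62963.
MLE ignores the prior: p̂_MLE = k/n = 9/10 ≈ 0.90000.
Difference = 17/27 − 9/10 = -73/270 ≈ -0.2704.

MAP − MLE = -0.2704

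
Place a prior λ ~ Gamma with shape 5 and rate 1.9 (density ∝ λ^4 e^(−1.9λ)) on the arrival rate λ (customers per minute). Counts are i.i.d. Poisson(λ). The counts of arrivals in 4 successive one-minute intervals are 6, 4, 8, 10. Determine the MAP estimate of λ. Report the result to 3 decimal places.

λ̂_MAP = 5.424

Σxᵢ = 6+4+8+10 = 28, with n = 4.
Posterior ∝ λ^4e^(−1.9λ) · λ^28e^(−4λ) = λ^32e^(−5.9λ), i.e. Gamma(shape=33, rate=5.9).
The mode of a Gamma(a, b) with a ≥ 1 (shape–rate) is (a−1)/b = 32/5.9 ≈ 5.424.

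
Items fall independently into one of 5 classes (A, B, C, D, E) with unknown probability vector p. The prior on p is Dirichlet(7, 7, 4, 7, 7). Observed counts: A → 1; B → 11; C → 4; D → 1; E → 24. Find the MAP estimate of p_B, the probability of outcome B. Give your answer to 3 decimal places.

The posterior is Dirichlet(αᵢ + nᵢ) = Dirichlet(8, 18, 8, 8, 31).
For a Dirichlet(a₁,…,a_K) with all aᵢ > 1, the mode has j-th component (aⱼ − 1)/(Σaᵢ − K).
Here Σaᵢ = 73 and K = 5, so p_B = (18 − 1)/(73 − 5) = 17/68 ≈ 0.250.

MAP estimate of p_B = 0.250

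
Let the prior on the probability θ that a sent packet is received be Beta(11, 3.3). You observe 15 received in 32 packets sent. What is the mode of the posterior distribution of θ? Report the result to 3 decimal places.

Prior: Beta(11, 3.3).
Data: 15 successes in 32 trials. The binomial likelihood contributes θ^15(1−θ)^17, so the posterior is Beta(11+15, 3.3+17) = Beta(26, 20.3).
For Beta(a, b) with a, b > 1 the mode is (a−1)/(a+b−2) = 25/44.3 ≈ 0.564.

θ̂_MAP = 0.564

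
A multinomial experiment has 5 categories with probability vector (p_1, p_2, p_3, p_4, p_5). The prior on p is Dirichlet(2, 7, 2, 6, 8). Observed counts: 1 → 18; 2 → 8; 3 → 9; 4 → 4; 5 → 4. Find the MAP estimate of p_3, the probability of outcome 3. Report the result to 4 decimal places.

MAP estimate: 0.1587

The posterior is Dirichlet(αᵢ + nᵢ) = Dirichlet(20, 15, 11, 10, 12).
For a Dirichlet(a₁,…,a_K) with all aᵢ > 1, the mode has j-th component (aⱼ − 1)/(Σaᵢ − K).
Here Σaᵢ = 68 and K = 5, so p_3 = (11 − 1)/(68 − 5) = 10/63 ≈ 0.1587.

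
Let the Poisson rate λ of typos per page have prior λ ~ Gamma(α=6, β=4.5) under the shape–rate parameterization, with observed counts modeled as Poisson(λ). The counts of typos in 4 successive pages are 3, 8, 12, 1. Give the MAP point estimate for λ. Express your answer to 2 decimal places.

λ̂_MAP = 3.41

Σxᵢ = 3+8+12+1 = 24, with n = 4.
Posterior ∝ λ^5e^(−4.5λ) · λ^24e^(−4λ) = λ^29e^(−8.5λ), i.e. Gamma(shape=30, rate=8.5).
The mode of a Gamma(a, b) with a ≥ 1 (shape–rate) is (a−1)/b = 29/8.5 ≈ 3.41.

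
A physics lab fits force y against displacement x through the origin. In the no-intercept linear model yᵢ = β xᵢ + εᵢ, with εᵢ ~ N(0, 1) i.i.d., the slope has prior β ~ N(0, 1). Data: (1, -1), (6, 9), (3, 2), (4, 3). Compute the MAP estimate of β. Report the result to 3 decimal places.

log p(β | y) = −Σ(yᵢ − βxᵢ)²/(2·1) − β²/(2·1) + const.
Setting the derivative to zero: Σxᵢ(yᵢ − βxᵢ)/1 − β/1 = 0, so β = Σxᵢyᵢ / (Σxᵢ² + σ²/τ²).
Σxᵢyᵢ = 1·(-1) + 6·9 + 3·2 + 4·3 = 71; Σxᵢ² = 62; σ²/τ² = 1.
β̂_MAP = 71 / (62 + 1) = 71/63 ≈ 1.127.

β̂_MAP = 1.127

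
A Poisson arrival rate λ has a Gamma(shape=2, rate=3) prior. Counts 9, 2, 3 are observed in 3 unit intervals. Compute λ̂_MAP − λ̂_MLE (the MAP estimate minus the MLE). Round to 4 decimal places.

Σxᵢ = 14. Posterior is Gamma(16, 6); MAP = (16−1)/6 = 15/6 ≈ 2.50000.
MLE = x̄ = 14/3 ≈ 4.66667.
Difference = 15/6 − 14/3 = -13/6 ≈ -2.1667.

MAP − MLE = -2.1667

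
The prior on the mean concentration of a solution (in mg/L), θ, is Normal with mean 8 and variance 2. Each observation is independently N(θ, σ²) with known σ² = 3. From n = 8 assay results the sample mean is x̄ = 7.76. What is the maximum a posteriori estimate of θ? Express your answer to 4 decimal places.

θ̂_MAP = 7.7979

n = 8, x̄ = 7.76.
For a Normal prior and Normal likelihood with known variance, the posterior is Normal; its mode equals its mean, the precision-weighted average.
Prior precision 1/σ₀² = 1/2 = 0.5; data precision n/σ² = 8/3.
θ̂ = (0.5·8 + (8/3)·7.76) / (0.5 + 8/3) = (1852/75)/(19/6) = 3704/475 ≈ 7.7979.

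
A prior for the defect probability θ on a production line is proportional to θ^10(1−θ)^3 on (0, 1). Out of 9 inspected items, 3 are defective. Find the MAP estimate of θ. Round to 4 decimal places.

The prior density ∝ θ^10(1−θ)^3 is the kernel of Beta(11, 4).
Data: 3 successes in 9 trials. The binomial likelihood contributes θ^3(1−θ)^6, so the posterior is Beta(11+3, 4+6) = Beta(14, 10).
For Beta(a, b) with a, b > 1 the mode is (a−1)/(a+b−2) = 13/22 ≈ 0.5909.

θ̂_MAP = 0.5909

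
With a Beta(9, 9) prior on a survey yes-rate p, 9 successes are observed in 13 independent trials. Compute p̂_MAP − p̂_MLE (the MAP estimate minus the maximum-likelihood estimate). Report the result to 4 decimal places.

MAP − MLE = -0.1061

Posterior is Beta(18, 13); MAP = (18−1)/(31−2) = 17/29 ≈ 0.58621.
MLE ignores the prior: p̂_MLE = k/n = 9/13 ≈ 0.69231.
Difference = 17/29 − 9/13 = -40/377 ≈ -0.1061.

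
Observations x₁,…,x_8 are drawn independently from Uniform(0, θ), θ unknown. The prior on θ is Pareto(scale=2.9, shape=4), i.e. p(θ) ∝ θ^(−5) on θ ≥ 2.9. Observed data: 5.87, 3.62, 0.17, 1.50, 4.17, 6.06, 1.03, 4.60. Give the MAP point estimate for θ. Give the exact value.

The Uniform(0, θ) likelihood is θ^(−n) for θ ≥ max(xᵢ), zero otherwise. Here max(xᵢ) = 6.06.
Posterior ∝ θ^(−5) · θ^(−8) = θ^(−13) on θ ≥ max(2.9, 6.06) = 6.06.
This density is strictly decreasing in θ, so the posterior mode lies at the lower boundary of the support.

θ̂_MAP = 6.06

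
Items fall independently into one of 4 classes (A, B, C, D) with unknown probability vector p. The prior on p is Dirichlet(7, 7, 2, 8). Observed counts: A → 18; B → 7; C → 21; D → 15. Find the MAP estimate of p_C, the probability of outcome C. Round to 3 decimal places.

The posterior is Dirichlet(αᵢ + nᵢ) = Dirichlet(25, 14, 23, 23).
For a Dirichlet(a₁,…,a_K) with all aᵢ > 1, the mode has j-th component (aⱼ − 1)/(Σaᵢ − K).
Here Σaᵢ = 85 and K = 4, so p_C = (23 − 1)/(85 − 4) = 22/81 ≈ 0.272.

MAP estimate of p_C = 0.272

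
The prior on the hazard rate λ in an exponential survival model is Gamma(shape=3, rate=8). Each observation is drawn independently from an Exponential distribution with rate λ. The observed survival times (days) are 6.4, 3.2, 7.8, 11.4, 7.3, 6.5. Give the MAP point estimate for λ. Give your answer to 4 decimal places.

The Exponential(rate=λ) likelihood is ∝ λ^n e^(−λΣtᵢ). Here n = 6 and Σtᵢ = 6.4 + 3.2 + 7.8 + 11.4 + 7.3 + 6.5 = 42.6.
Posterior ∝ λ^2e^(−8λ) · λ^6e^(−42.6λ) = λ^8e^(−50.6λ), i.e. Gamma(9, 50.6).
Mode = (a−1)/b = 8/50.6 ≈ 0.1581.

λ̂_MAP = 0.1581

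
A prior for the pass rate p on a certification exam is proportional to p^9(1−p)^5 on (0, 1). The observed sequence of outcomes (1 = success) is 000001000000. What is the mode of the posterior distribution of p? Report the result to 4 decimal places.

p̂_MAP = 0.3846

The prior density ∝ p^9(1−p)^5 is the kernel of Beta(10, 6).
Data: 1 success in 12 trials (from the sequence). The binomial likelihood contributes p(1−p)^11, so the posterior is Beta(10+1, 6+11) = Beta(11, 17).
For Beta(a, b) with a, b > 1 the mode is (a−1)/(a+b−2) = 10/26 ≈ 0.3846.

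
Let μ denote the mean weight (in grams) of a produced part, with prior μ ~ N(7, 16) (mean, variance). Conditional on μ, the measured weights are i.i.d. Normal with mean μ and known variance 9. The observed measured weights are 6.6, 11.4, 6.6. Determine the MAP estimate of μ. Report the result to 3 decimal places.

μ̂_MAP = 8.011

n = 3; x̄ = (6.6 + 11.4 + 6.6)/3 = 24.6/3 = 8.2.
For a Normal prior and Normal likelihood with known variance, the posterior is Normal; its mode equals its mean, the precision-weighted average.
Prior precision 1/σ₀² = 1/16 = 0.0625; data precision n/σ² = 3/9 = 1/3.
μ̂ = (0.0625·7 + (1/3)·8.2) / (0.0625 + 1/3) = (761/240)/(19/48) = 761/95 ≈ 8.011.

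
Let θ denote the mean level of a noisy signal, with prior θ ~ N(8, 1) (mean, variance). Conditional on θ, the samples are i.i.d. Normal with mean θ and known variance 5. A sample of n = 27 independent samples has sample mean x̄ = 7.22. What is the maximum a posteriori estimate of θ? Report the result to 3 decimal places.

θ̂_MAP = 7.342

n = 27, x̄ = 7.22.
For a Normal prior and Normal likelihood with known variance, the posterior is Normal; its mode equals its mean, the precision-weighted average.
Prior precision 1/σ₀² = 1/1 = 1; data precision n/σ² = 27/5 = 5.4.
θ̂ = (1·8 + 5.4·7.22) / (1 + 5.4) = 46.988/6.4 = 7.341875 ≈ 7.342.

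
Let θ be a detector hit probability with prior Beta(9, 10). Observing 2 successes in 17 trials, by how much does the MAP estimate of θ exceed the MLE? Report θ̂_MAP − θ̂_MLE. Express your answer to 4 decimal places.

MAP − MLE = 0.1765

Posterior is Beta(11, 25); MAP = (11−1)/(36−2) = 10/34 ≈ 0.29412.
MLE ignores the prior: θ̂_MLE = k/n = 2/17 ≈ 0.11765.
Difference = 10/34 − 2/17 = 3/17 ≈ 0.1765.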